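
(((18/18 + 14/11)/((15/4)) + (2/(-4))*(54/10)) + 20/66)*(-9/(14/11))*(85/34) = 1773/56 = 31.66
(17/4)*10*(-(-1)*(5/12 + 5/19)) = 13175/456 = 28.89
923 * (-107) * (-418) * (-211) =-8710522678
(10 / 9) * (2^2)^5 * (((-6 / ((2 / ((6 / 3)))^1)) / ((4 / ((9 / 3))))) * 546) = -2795520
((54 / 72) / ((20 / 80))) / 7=3 / 7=0.43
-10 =-10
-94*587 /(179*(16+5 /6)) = -331068 /18079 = -18.31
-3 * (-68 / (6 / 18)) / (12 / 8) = 408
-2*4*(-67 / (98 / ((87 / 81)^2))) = 225388 / 35721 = 6.31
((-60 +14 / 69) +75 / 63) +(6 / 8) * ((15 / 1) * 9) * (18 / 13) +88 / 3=464307 / 4186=110.92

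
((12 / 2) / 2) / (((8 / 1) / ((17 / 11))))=51 / 88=0.58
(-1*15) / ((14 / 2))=-15 / 7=-2.14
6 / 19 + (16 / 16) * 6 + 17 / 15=2123 / 285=7.45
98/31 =3.16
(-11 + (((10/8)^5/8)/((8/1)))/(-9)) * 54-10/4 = -19555487/32768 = -596.79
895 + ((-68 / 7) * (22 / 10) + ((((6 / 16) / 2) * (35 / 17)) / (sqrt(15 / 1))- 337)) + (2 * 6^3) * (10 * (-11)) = -1644418 / 35 + 7 * sqrt(15) / 272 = -46983.27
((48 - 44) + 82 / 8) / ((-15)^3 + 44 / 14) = -399 / 94412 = -0.00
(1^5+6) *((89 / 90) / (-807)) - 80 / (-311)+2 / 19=151892153 / 429170670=0.35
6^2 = 36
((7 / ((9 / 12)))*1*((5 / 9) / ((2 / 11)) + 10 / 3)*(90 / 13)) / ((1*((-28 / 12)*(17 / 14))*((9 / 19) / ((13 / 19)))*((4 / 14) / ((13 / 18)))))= -732550 / 1377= -531.99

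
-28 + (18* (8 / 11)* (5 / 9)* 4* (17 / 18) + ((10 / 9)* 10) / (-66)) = -0.69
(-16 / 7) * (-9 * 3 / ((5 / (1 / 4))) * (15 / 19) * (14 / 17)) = 648 / 323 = 2.01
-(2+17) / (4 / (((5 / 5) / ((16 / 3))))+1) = -57 / 67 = -0.85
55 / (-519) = -55 / 519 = -0.11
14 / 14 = 1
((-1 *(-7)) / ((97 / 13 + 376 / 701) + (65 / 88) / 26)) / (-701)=-16016 / 12873325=-0.00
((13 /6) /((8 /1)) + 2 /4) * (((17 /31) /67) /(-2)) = -629 /199392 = -0.00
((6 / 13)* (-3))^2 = 1.92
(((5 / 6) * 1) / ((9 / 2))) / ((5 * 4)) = 1 / 108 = 0.01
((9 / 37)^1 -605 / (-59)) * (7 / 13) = 160412 / 28379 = 5.65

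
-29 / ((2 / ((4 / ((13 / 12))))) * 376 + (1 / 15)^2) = -6525 / 45826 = -0.14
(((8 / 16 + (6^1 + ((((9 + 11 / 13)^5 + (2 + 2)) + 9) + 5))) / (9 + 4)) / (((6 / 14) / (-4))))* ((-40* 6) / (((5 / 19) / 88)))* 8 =205953456836728832 / 4826809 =42668656836.58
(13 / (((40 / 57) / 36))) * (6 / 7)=20007 / 35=571.63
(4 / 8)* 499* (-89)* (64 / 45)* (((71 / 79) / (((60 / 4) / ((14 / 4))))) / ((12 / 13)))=-1147757884 / 159975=-7174.61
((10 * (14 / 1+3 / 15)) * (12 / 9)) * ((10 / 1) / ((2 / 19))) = 53960 / 3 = 17986.67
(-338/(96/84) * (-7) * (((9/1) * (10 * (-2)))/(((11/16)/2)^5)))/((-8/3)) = 29114747.76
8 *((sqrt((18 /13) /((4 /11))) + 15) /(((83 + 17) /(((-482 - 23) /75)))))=-202 /25 - 101 *sqrt(286) /1625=-9.13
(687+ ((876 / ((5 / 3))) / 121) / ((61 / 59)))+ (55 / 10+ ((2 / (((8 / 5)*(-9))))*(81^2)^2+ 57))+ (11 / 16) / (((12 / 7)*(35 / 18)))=-7059728503043 / 1180960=-5977957.34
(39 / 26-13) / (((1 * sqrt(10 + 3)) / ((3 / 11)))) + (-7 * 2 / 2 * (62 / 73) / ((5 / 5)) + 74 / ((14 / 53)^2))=7544577 / 7154-69 * sqrt(13) / 286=1053.73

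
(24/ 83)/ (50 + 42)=6/ 1909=0.00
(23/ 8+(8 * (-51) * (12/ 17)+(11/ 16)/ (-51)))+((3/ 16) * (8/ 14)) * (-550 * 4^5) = -346307111/ 5712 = -60628.00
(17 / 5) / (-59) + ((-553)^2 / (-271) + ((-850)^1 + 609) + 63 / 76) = -8315823997 / 6075820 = -1368.68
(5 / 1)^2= 25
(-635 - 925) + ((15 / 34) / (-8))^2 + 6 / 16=-115387071 / 73984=-1559.62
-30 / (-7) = 30 / 7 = 4.29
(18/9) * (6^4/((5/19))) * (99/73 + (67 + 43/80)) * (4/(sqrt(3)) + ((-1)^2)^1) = 1238399442/1825 + 1651199256 * sqrt(3)/1825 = 2245676.96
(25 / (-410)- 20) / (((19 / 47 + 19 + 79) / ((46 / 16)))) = -355649 / 606800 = -0.59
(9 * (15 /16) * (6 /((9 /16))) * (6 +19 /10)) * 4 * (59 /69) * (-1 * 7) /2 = -195762 /23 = -8511.39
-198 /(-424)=99 /212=0.47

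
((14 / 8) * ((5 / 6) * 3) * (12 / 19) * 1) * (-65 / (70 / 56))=-2730 / 19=-143.68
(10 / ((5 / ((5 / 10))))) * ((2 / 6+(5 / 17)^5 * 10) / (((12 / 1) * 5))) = 1513607 / 255574260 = 0.01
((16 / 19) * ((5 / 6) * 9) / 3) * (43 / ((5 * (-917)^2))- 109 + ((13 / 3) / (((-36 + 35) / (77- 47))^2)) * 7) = 914584512304 / 15976891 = 57244.21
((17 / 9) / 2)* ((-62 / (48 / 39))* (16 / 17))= -403 / 9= -44.78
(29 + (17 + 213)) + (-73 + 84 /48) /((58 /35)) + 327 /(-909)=215.64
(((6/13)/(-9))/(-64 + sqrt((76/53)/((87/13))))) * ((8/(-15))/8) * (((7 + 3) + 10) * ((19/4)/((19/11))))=-541024/184135263 - 11 * sqrt(1138917)/552405789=-0.00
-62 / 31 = -2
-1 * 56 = -56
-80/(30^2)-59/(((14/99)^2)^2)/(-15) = 17002395713/1728720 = 9835.25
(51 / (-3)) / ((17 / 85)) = -85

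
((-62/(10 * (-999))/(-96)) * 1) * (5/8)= -31/767232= -0.00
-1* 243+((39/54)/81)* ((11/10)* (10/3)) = -1062739/4374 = -242.97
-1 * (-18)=18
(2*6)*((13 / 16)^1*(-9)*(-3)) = 263.25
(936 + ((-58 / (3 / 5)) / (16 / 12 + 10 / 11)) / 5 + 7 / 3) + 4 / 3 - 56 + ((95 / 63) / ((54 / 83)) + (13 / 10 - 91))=247865668 / 314685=787.66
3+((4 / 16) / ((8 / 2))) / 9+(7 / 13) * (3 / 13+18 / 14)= 93049 / 24336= 3.82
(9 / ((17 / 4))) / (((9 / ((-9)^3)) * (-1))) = 2916 / 17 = 171.53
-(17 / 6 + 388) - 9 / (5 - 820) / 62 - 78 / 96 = -391.65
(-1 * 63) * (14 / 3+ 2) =-420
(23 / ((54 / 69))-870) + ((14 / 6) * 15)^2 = 6919 / 18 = 384.39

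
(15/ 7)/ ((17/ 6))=90/ 119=0.76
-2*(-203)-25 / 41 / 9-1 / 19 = 2845622 / 7011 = 405.88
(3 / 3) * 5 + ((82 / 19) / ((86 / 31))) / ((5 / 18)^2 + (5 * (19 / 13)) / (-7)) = 78968761 / 23288585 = 3.39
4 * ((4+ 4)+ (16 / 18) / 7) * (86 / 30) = 88064 / 945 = 93.19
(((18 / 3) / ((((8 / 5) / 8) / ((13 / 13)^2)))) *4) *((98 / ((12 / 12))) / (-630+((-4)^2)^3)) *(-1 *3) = -17640 / 1733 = -10.18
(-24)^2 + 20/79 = 576.25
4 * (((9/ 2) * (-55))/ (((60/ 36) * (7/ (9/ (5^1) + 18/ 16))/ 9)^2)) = -987948819/ 196000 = -5040.56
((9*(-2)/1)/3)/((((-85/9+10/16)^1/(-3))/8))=-10368/635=-16.33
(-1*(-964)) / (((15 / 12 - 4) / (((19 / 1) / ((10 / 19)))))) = -696008 / 55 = -12654.69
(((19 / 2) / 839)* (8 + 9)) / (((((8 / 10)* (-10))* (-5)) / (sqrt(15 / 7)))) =323* sqrt(105) / 469840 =0.01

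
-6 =-6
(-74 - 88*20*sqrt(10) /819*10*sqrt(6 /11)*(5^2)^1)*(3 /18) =-40000*sqrt(165) /2457 - 37 /3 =-221.45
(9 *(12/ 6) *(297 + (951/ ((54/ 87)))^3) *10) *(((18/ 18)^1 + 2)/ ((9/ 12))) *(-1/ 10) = -258970658736.33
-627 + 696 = 69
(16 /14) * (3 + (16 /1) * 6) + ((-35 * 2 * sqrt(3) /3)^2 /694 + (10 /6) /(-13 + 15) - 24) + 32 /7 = 1412237 /14574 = 96.90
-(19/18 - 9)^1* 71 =564.06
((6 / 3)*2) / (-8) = -1 / 2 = -0.50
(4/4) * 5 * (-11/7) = -55/7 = -7.86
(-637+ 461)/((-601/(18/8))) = 0.66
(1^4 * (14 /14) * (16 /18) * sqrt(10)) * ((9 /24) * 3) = sqrt(10) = 3.16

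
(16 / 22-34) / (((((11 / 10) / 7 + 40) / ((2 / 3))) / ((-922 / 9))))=56.59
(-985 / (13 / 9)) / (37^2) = -8865 / 17797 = -0.50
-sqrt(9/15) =-sqrt(15)/5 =-0.77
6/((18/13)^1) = 13/3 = 4.33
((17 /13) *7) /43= 119 /559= 0.21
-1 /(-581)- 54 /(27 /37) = -42993 /581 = -74.00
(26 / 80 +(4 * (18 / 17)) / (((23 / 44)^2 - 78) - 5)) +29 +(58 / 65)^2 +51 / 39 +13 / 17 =173998920223 / 5413374200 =32.14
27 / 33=9 / 11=0.82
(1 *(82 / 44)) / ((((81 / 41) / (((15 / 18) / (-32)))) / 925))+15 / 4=-6491585 / 342144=-18.97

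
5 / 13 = 0.38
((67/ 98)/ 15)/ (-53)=-67/ 77910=-0.00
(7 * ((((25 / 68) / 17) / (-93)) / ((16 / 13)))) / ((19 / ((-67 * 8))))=152425 / 4085304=0.04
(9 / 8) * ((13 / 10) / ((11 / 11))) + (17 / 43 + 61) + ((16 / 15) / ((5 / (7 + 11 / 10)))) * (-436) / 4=-125.49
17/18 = 0.94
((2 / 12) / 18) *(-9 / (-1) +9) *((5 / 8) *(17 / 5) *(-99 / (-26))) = 561 / 416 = 1.35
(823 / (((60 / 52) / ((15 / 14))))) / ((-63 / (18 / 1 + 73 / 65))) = -1022989 / 4410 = -231.97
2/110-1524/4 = -20954/55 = -380.98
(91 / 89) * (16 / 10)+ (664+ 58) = 723.64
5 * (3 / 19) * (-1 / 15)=-1 / 19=-0.05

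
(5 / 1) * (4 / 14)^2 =20 / 49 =0.41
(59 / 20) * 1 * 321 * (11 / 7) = 208329 / 140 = 1488.06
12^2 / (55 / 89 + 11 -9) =12816 / 233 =55.00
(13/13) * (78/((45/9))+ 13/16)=1313/80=16.41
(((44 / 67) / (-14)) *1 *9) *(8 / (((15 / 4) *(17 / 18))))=-38016 / 39865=-0.95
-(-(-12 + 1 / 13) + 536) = -7123 / 13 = -547.92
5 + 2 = 7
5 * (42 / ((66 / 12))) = 420 / 11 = 38.18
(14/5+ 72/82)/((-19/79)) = -59566/3895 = -15.29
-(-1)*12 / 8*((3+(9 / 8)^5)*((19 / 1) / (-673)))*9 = -80722089 / 44105728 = -1.83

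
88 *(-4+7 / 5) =-1144 / 5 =-228.80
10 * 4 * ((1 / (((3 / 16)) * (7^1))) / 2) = 320 / 21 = 15.24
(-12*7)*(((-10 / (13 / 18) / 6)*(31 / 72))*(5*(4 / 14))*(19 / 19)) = 1550 / 13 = 119.23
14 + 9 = 23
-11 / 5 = -2.20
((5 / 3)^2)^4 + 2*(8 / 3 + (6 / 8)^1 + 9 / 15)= 4433317 / 65610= 67.57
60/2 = 30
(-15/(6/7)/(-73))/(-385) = -1/1606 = -0.00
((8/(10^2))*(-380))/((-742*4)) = 0.01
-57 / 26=-2.19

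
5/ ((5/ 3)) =3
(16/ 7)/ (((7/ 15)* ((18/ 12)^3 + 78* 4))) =640/ 41209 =0.02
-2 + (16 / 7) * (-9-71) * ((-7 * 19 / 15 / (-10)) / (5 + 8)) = -2822 / 195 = -14.47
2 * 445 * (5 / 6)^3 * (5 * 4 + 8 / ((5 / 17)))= 656375 / 27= 24310.19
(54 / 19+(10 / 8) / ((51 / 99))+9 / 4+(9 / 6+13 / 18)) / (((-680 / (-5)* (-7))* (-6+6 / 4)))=56633 / 24907176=0.00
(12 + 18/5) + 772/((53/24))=365.18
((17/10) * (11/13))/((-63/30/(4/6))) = -374/819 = -0.46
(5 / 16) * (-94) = -235 / 8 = -29.38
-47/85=-0.55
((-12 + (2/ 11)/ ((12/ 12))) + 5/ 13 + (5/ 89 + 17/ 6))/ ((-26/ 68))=11091497/ 496353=22.35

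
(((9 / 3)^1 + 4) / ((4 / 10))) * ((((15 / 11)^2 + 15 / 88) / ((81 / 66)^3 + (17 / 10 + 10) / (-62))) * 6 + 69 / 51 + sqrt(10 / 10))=169.59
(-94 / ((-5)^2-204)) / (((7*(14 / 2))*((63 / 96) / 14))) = 0.23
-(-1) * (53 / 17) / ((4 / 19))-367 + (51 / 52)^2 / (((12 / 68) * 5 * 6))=-352.01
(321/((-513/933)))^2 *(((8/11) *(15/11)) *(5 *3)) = 221471745800/43681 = 5070207.77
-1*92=-92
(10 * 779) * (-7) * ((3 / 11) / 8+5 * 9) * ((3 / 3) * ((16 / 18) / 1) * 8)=-576273040 / 33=-17462819.39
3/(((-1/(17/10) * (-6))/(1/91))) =17/1820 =0.01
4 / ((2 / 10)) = 20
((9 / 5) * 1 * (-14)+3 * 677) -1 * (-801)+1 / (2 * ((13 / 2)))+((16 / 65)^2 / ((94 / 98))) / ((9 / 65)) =15437525 / 5499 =2807.33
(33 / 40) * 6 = 99 / 20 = 4.95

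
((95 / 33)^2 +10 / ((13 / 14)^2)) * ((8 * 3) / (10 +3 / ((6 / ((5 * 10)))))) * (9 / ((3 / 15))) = 87831960 / 143143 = 613.60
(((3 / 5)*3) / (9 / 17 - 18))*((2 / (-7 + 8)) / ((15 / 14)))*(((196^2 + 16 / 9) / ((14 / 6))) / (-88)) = 587792 / 16335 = 35.98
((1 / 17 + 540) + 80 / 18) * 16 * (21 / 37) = 9330608 / 1887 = 4944.68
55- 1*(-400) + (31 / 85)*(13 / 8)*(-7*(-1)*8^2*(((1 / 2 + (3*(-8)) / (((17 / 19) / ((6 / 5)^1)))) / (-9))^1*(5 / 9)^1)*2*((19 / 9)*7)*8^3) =8279169873611 / 1053405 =7859436.66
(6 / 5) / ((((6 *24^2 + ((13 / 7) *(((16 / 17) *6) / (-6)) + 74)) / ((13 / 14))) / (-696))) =-2652 / 12065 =-0.22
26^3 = 17576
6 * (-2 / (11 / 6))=-72 / 11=-6.55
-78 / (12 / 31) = -403 / 2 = -201.50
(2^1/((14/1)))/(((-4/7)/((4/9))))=-1/9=-0.11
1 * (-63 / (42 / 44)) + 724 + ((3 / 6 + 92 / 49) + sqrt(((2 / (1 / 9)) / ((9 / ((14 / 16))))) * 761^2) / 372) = 761 * sqrt(7) / 744 + 64717 / 98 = 663.08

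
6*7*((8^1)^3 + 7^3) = 35910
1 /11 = 0.09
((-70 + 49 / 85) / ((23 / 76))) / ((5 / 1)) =-448476 / 9775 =-45.88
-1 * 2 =-2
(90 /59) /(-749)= -90 /44191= -0.00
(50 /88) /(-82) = -0.01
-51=-51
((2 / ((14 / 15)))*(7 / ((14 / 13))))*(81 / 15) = 1053 / 14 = 75.21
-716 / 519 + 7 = 2917 / 519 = 5.62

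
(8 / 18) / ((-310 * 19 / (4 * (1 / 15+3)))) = -0.00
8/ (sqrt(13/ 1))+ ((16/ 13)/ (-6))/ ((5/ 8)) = 1.89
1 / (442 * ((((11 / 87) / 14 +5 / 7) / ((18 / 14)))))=783 / 194701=0.00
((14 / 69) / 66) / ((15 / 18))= 14 / 3795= 0.00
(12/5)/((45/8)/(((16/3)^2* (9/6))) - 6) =-0.41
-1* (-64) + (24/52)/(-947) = 787898/12311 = 64.00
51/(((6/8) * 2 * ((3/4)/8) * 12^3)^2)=17/19683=0.00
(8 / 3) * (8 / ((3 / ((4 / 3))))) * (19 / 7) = 25.74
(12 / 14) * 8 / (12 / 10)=40 / 7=5.71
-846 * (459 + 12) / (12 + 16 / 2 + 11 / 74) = -9828828 / 497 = -19776.31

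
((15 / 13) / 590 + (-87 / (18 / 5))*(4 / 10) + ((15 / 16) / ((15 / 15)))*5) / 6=-183241 / 220896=-0.83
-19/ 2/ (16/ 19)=-11.28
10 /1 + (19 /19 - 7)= 4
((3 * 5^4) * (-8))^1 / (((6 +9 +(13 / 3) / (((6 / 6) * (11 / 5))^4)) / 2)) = -131769000 / 66697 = -1975.64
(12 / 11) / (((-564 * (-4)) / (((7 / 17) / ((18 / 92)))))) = 161 / 158202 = 0.00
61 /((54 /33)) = 671 /18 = 37.28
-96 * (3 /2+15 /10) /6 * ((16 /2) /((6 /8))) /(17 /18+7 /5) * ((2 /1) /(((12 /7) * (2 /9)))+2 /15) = -248064 /211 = -1175.66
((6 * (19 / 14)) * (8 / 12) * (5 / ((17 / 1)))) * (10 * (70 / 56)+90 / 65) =34295 / 1547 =22.17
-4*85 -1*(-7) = -333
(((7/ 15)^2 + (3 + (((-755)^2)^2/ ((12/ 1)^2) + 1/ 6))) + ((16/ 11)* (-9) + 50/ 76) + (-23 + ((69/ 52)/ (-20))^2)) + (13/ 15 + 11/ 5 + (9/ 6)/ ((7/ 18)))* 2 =6427007707693384283/ 2848285440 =2256447902.81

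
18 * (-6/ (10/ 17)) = -918/ 5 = -183.60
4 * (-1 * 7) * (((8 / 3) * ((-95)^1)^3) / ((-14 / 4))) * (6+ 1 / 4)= -342950000 / 3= -114316666.67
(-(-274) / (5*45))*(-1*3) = -3.65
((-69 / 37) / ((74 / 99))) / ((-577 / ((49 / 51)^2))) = 0.00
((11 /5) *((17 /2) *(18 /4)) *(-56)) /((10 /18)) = -212058 /25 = -8482.32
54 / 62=27 / 31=0.87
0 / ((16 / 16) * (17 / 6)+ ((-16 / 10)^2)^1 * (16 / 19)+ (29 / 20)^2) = 0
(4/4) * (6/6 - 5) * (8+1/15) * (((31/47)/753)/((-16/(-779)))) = -2922029/2123460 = -1.38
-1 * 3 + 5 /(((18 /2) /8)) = 1.44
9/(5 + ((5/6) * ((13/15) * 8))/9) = 729/457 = 1.60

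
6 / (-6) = -1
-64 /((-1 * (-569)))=-64 /569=-0.11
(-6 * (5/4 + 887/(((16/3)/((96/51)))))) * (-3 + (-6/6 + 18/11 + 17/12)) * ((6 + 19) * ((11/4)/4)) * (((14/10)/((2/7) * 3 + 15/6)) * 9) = 5890933125/51136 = 115201.29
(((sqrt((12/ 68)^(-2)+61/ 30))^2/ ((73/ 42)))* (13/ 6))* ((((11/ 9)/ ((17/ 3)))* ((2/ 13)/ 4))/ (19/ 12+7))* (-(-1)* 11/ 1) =2602831/ 5752035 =0.45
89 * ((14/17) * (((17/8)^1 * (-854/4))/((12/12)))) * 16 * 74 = -39371108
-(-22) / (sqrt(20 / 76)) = 22 * sqrt(95) / 5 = 42.89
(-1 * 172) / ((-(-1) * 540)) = -43 / 135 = -0.32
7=7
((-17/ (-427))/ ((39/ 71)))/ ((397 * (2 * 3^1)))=1207/ 39667446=0.00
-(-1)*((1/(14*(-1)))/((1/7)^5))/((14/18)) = -3087/2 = -1543.50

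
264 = 264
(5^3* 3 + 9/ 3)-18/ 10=1881/ 5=376.20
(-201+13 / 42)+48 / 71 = -596443 / 2982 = -200.01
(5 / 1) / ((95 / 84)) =84 / 19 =4.42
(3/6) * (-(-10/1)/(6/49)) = 245/6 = 40.83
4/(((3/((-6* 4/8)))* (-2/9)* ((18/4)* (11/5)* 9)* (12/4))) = 20/297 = 0.07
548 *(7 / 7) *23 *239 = 3012356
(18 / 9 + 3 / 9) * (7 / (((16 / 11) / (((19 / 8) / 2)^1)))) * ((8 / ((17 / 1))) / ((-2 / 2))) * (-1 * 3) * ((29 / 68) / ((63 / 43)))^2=324996881 / 203751936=1.60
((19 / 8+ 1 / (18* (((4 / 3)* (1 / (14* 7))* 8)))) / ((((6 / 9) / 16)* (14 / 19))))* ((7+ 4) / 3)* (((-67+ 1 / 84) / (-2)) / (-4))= -325763911 / 112896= -2885.52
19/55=0.35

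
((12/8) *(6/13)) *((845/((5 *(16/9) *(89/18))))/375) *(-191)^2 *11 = 1267678269/89000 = 14243.58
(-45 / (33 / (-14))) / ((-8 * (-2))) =105 / 88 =1.19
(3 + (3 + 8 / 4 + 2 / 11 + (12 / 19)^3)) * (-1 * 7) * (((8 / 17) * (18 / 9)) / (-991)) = 71267616 / 1271089303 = 0.06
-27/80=-0.34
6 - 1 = 5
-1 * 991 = -991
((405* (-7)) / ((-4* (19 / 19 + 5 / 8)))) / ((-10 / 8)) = -4536 / 13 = -348.92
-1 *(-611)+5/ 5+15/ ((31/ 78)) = 20142/ 31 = 649.74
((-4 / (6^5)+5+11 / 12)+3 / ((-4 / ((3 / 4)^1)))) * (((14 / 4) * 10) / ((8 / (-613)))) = -14357.83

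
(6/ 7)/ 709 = 6/ 4963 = 0.00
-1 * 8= -8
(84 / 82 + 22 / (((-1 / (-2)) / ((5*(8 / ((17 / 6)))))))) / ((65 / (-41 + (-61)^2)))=319184064 / 9061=35226.14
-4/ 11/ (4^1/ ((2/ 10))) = -1/ 55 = -0.02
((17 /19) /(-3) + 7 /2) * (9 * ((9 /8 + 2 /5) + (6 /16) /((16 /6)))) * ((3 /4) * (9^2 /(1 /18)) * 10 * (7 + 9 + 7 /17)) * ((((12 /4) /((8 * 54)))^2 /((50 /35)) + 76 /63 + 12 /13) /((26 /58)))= 4148357498364789 /101384192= 40917202.34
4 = 4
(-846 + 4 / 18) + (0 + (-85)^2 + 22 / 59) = 3387565 / 531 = 6379.60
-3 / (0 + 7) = -3 / 7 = -0.43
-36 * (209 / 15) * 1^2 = -2508 / 5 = -501.60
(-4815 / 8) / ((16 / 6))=-225.70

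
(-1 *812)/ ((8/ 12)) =-1218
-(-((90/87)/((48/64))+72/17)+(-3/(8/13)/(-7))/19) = 2925925/524552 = 5.58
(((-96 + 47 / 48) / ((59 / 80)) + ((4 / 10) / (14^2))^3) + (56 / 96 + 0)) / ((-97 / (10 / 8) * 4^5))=890279395191 / 551571641958400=0.00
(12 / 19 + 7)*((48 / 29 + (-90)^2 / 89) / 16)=15735 / 356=44.20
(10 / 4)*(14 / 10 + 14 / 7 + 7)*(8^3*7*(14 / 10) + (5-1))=652808 / 5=130561.60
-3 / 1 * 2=-6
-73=-73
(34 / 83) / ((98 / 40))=680 / 4067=0.17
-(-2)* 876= 1752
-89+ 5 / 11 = -974 / 11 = -88.55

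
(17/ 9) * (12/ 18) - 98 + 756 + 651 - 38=34351/ 27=1272.26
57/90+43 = 1309/30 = 43.63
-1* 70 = -70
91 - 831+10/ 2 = -735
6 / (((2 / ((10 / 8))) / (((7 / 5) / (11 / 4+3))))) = 21 / 23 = 0.91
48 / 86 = 24 / 43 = 0.56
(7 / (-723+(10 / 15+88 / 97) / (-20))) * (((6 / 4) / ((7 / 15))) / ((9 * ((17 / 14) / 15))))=-1527750 / 35770703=-0.04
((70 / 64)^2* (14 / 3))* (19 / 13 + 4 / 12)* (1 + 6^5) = 2334072125 / 29952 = 77927.09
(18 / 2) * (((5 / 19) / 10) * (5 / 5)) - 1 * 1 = -29 / 38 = -0.76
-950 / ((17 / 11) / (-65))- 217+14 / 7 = 39740.88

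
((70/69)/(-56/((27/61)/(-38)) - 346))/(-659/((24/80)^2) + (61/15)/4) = -56700/1825649641303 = -0.00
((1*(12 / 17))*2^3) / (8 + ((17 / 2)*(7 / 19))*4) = 304 / 1105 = 0.28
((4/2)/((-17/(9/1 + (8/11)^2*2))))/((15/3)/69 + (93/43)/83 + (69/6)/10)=-11987985480/12648992851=-0.95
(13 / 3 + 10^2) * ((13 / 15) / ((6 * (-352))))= -4069 / 95040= -0.04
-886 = -886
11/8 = 1.38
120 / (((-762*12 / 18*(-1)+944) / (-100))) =-1000 / 121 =-8.26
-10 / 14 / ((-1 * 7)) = 5 / 49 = 0.10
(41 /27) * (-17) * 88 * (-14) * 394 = 338329376 /27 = 12530717.63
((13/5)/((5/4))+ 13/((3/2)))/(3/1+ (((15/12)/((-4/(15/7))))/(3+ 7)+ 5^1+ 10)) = 13888/23175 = 0.60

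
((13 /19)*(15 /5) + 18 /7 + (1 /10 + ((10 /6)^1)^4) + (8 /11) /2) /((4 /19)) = 15172823 /249480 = 60.82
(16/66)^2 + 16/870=0.08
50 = 50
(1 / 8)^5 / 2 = 0.00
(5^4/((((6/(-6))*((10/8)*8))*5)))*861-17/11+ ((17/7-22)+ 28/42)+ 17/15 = -8301999/770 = -10781.82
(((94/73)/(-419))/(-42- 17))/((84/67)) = 3149/75794586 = 0.00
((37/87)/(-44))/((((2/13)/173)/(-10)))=416065/3828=108.69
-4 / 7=-0.57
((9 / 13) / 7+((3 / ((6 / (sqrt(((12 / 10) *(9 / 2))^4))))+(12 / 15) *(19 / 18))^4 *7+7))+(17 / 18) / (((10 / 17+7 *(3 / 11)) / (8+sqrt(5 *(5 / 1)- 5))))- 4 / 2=3179 *sqrt(5) / 4203+690483643853984284919 / 1742642606250000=396229.60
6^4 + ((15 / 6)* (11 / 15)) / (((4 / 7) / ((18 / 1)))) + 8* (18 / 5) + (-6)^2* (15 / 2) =33051 / 20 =1652.55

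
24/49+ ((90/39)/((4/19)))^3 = 1134728949/861224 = 1317.58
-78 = -78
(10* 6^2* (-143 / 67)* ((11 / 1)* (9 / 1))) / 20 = -254826 / 67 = -3803.37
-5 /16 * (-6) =15 /8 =1.88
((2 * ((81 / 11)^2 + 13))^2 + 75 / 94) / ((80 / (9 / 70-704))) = -1225763619265901 / 7707022400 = -159045.03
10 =10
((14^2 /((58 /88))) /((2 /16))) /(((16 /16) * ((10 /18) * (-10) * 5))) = -85.65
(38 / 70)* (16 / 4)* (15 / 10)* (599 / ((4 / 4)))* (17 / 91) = 1160862 / 3185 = 364.48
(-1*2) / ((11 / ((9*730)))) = -13140 / 11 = -1194.55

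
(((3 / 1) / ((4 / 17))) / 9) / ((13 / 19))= 323 / 156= 2.07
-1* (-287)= 287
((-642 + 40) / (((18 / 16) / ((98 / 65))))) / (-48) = 29498 / 1755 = 16.81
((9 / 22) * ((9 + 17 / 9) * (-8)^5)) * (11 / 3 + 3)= -973110.30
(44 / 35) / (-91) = -44 / 3185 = -0.01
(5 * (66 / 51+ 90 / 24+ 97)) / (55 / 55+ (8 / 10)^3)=160625 / 476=337.45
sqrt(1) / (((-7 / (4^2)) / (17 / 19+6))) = -2096 / 133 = -15.76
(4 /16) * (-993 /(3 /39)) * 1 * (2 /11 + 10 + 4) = -503451 /11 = -45768.27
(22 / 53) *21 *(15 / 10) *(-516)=-357588 / 53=-6746.94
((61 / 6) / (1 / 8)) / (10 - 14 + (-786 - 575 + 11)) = -122 / 2031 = -0.06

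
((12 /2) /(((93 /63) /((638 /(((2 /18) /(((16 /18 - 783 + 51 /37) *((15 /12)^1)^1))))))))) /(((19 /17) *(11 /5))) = -201871076400 /21793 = -9263115.51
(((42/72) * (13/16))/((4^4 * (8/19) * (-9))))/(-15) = 1729/53084160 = 0.00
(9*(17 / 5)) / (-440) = -0.07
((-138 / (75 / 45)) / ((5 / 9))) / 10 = -1863 / 125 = -14.90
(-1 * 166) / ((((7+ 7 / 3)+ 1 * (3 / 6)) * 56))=-249 / 826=-0.30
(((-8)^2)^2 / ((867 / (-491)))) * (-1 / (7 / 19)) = 6296.19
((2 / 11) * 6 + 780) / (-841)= -8592 / 9251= -0.93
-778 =-778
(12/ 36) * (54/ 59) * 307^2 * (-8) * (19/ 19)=-230031.46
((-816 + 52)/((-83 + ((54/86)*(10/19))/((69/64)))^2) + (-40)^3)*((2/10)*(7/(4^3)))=-270433819107235497/193166676435920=-1400.00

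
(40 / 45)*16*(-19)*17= -41344 / 9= -4593.78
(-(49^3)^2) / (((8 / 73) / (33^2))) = -1100340808617897 / 8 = -137542601077237.12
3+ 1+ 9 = 13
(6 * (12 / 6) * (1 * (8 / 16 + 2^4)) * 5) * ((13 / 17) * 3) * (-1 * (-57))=2200770 / 17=129457.06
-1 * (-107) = 107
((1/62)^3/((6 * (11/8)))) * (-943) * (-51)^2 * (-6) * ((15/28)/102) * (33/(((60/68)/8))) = 2452743/208537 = 11.76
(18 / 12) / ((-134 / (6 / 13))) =-9 / 1742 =-0.01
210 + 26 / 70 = 210.37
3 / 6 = 1 / 2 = 0.50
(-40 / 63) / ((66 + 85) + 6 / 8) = -160 / 38241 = -0.00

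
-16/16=-1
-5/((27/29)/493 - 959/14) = 28594/391727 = 0.07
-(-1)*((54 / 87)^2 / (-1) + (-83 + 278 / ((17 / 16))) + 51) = 3277756 / 14297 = 229.26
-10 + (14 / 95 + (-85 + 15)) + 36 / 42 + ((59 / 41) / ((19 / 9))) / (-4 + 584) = -49967695 / 632548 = -78.99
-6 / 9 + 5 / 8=-1 / 24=-0.04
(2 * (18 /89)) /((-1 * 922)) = -18 /41029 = -0.00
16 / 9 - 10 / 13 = 118 / 117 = 1.01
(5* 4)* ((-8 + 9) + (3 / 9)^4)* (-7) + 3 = -11237 / 81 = -138.73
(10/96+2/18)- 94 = -13505/144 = -93.78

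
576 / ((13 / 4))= 2304 / 13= 177.23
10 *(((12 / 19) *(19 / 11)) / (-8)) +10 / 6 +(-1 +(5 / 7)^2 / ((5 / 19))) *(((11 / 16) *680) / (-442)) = -29005 / 42042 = -0.69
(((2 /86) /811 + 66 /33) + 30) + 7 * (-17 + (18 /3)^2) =5754046 /34873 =165.00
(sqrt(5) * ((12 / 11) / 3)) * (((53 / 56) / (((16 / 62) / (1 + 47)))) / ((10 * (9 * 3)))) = 1643 * sqrt(5) / 6930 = 0.53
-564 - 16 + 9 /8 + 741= 1297 /8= 162.12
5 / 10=1 / 2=0.50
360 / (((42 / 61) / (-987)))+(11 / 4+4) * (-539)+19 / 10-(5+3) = -10394087 / 20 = -519704.35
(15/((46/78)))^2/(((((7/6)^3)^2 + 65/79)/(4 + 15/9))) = 7147826337600/6520935919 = 1096.14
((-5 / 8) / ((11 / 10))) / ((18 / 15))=-125 / 264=-0.47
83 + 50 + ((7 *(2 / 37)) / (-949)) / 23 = 107410653 / 807599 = 133.00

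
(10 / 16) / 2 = 5 / 16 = 0.31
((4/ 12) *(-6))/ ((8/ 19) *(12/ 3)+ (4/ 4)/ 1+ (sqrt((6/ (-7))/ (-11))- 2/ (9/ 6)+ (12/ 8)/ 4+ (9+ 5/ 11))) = -3938232144/ 22001826151+ 4574592 *sqrt(462)/ 22001826151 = -0.17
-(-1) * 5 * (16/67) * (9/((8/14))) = 18.81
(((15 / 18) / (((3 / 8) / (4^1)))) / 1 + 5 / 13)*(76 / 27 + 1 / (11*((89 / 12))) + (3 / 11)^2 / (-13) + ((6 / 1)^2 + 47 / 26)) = 333256646555 / 884501046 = 376.77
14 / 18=7 / 9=0.78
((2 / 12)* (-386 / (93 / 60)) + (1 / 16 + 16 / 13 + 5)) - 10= -874583 / 19344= -45.21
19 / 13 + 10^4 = 130019 / 13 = 10001.46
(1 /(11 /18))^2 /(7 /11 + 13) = 54 /275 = 0.20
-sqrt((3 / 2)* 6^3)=-18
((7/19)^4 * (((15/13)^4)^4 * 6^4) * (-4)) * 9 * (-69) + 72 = 50776446455557159208089245192/86717757925361180058961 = 585536.89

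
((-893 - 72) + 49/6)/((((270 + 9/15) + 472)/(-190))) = 2726975/11139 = 244.81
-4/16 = -1/4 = -0.25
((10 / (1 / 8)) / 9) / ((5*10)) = 8 / 45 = 0.18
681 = 681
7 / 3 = 2.33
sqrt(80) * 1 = 4 * sqrt(5) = 8.94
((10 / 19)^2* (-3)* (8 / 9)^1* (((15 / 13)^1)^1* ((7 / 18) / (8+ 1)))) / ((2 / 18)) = -14000 / 42237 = -0.33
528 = 528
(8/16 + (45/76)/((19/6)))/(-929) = -248/335369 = -0.00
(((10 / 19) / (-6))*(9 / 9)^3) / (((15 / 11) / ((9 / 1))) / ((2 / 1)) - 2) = 110 / 2413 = 0.05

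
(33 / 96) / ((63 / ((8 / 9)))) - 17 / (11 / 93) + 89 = -1365215 / 24948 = -54.72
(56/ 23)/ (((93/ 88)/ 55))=271040/ 2139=126.71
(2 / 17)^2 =4 / 289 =0.01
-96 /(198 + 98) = -12 /37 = -0.32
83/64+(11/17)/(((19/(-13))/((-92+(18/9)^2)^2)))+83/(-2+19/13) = -518229041/144704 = -3581.30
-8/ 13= -0.62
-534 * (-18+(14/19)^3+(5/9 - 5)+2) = 220250080/20577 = 10703.70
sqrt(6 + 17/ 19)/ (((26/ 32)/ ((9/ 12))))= 12 * sqrt(2489)/ 247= 2.42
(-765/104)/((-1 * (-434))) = -765/45136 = -0.02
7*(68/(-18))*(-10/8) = 595/18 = 33.06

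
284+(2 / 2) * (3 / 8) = 2275 / 8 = 284.38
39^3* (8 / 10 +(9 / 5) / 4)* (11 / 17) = 3262545 / 68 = 47978.60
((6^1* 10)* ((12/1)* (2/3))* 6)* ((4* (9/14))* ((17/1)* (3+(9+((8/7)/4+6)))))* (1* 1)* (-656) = -73999319040/49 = -1510190184.49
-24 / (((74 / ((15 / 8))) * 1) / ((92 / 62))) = -1035 / 1147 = -0.90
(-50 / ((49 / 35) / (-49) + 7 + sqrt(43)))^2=343646187500 / 47073321 - 52307500000 * sqrt(43) / 47073321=13.66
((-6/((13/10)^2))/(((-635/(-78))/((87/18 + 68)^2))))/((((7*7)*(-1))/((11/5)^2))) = 92428996/404495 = 228.50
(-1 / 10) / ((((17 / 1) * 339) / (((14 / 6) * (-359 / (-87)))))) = -2513 / 15041430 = -0.00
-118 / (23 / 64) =-7552 / 23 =-328.35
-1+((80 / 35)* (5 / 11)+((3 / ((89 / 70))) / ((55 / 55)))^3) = 13.18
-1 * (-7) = 7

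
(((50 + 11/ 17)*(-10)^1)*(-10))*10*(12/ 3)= 3444000/ 17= 202588.24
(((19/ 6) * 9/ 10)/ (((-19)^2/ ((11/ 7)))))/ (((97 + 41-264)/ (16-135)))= 0.01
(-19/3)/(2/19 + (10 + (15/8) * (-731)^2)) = -2888/456883263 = -0.00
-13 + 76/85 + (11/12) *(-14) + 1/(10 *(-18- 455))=-3008069/120615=-24.94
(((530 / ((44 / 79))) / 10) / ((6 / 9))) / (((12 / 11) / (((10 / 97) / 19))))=0.71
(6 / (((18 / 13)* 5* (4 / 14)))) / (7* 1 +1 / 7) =637 / 1500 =0.42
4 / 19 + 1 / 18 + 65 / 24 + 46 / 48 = 1345 / 342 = 3.93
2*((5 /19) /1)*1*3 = 30 /19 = 1.58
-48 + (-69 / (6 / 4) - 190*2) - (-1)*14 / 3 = -1408 / 3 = -469.33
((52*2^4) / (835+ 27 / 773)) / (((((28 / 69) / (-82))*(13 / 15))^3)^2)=4513617295801333245092724328125 / 28196106195840674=160079454391725.76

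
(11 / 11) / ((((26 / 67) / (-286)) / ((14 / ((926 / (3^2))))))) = -46431 / 463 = -100.28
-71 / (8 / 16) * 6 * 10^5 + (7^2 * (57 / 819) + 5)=-3322799672 / 39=-85199991.59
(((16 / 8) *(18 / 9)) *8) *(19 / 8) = 76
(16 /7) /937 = 16 /6559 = 0.00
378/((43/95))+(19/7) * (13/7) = 840.16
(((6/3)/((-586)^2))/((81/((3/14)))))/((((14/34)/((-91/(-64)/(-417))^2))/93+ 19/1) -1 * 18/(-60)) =445315/11564064965904678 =0.00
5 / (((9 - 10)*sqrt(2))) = -5*sqrt(2) / 2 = -3.54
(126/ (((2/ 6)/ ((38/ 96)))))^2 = 1432809/ 64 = 22387.64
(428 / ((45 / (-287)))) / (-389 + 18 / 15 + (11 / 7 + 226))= 214963 / 12618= 17.04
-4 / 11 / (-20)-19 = -1044 / 55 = -18.98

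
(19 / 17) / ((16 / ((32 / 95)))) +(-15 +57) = 3572 / 85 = 42.02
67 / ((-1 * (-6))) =67 / 6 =11.17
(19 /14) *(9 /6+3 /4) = 171 /56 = 3.05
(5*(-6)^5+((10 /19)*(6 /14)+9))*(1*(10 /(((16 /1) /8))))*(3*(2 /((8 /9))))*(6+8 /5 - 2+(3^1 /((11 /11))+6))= -10189701423 /532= -19153574.10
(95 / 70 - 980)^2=187717401 / 196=957741.84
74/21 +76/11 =2410/231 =10.43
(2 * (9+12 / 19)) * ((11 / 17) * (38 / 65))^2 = 3365736 / 1221025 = 2.76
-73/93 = -0.78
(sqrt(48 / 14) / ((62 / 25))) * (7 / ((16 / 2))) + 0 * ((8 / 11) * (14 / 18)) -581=-581 + 25 * sqrt(42) / 248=-580.35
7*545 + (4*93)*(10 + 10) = 11255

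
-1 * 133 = -133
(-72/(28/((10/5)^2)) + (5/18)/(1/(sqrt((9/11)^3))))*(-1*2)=144/7 - 15*sqrt(11)/121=20.16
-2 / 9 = -0.22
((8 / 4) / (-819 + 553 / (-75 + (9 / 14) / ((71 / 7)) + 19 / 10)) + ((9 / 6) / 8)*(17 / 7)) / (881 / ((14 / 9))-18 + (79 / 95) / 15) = 0.00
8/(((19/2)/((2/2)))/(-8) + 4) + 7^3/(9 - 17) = -14411/360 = -40.03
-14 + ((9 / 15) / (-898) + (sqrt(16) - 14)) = -107763 / 4490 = -24.00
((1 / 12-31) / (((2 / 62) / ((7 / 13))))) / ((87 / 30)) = -402535 / 2262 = -177.96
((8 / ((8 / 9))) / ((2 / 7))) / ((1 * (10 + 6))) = 63 / 32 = 1.97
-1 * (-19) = 19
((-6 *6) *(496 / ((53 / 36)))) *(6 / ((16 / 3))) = -723168 / 53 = -13644.68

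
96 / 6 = 16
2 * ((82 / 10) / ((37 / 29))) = 2378 / 185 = 12.85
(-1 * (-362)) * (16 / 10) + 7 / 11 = 579.84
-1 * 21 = -21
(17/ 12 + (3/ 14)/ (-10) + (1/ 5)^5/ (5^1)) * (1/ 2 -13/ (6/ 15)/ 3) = -28385677/ 1968750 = -14.42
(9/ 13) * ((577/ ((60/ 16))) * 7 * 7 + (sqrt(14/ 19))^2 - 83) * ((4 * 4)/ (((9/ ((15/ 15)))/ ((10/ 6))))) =34004848/ 2223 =15296.83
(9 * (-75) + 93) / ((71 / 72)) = -41904 / 71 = -590.20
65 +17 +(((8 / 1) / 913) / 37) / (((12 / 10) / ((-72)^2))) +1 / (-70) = 196288359 / 2364670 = 83.01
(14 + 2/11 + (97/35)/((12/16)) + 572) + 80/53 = 36201724/61215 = 591.39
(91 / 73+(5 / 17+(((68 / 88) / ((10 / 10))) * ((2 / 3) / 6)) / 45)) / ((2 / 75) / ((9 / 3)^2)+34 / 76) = 1620416615 / 473048103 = 3.43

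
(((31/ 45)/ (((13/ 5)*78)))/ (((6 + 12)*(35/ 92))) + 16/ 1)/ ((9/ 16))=367971728/ 12936105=28.45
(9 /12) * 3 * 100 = 225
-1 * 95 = -95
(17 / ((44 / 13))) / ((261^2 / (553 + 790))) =296803 / 2997324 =0.10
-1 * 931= -931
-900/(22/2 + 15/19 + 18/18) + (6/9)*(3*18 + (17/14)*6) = -5578/189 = -29.51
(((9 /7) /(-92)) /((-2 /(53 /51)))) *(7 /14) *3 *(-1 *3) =-1431 /43792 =-0.03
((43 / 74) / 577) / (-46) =-43 / 1964108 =-0.00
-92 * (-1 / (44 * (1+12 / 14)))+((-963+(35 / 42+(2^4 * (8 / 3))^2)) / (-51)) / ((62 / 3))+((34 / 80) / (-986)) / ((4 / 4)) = 489587051 / 1573537680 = 0.31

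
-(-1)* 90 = 90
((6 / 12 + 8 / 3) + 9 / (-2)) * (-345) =460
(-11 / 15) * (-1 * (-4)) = -44 / 15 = -2.93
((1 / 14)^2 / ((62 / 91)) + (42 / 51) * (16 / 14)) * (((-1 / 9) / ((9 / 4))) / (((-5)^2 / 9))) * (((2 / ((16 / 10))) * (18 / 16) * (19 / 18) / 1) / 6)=-0.00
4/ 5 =0.80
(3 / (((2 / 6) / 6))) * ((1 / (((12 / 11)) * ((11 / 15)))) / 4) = 135 / 8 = 16.88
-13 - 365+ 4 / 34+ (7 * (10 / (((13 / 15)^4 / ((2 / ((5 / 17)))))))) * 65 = 54463.95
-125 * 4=-500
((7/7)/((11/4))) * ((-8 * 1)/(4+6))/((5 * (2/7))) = -56/275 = -0.20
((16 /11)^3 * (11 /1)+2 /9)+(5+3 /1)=45818 /1089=42.07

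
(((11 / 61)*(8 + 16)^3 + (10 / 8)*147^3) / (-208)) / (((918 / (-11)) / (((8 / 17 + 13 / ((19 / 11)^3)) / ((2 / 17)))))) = 137850194931669 / 23671341824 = 5823.51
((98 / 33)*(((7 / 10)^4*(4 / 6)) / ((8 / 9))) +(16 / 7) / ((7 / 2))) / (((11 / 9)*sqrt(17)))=115243209*sqrt(17) / 2015860000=0.24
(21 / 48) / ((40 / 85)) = 119 / 128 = 0.93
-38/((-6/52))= 988/3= 329.33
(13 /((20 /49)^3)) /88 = 1529437 /704000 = 2.17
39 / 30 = 13 / 10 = 1.30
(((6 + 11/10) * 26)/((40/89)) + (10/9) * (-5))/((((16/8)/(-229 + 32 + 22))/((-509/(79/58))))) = 75358757621/5688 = 13248726.73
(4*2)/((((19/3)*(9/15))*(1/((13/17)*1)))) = 520/323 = 1.61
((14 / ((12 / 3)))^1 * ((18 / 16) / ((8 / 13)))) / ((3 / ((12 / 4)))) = 819 / 128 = 6.40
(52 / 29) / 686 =0.00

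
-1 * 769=-769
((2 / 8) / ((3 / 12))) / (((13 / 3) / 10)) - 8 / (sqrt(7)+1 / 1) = 142 / 39 - 4*sqrt(7) / 3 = 0.11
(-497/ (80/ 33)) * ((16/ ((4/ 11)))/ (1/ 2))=-180411/ 10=-18041.10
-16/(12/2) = -8/3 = -2.67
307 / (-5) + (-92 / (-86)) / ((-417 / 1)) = -5505047 / 89655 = -61.40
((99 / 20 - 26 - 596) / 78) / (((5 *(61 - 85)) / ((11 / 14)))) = 0.05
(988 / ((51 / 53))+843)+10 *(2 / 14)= 668009 / 357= 1871.17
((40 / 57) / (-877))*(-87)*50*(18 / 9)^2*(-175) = -40600000 / 16663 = -2436.54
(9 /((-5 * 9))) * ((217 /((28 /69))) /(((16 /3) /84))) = -134757 /80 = -1684.46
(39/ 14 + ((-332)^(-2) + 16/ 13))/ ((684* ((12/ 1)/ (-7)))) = -40286963/ 11761341696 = -0.00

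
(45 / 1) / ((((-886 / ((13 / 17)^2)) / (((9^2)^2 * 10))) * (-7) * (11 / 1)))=25.31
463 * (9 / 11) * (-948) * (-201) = 794013516 / 11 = 72183046.91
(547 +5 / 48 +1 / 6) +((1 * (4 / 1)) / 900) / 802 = 790040183 / 1443600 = 547.27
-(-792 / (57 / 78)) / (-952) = -2574 / 2261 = -1.14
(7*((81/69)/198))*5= 105/506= 0.21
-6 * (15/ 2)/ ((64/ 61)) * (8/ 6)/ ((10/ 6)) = -549/ 16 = -34.31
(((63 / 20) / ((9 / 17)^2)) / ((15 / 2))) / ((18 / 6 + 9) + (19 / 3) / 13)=26299 / 219150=0.12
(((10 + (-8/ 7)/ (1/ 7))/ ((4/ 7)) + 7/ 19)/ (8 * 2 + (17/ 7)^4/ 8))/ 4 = 117649/ 2475377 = 0.05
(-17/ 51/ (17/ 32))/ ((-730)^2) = -8/ 6794475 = -0.00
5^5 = 3125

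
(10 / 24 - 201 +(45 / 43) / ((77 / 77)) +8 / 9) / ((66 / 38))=-5842633 / 51084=-114.37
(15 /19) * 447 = 6705 /19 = 352.89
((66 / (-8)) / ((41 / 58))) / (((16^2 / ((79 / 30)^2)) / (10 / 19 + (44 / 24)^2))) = -5293747261 / 4307558400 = -1.23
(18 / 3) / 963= 2 / 321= 0.01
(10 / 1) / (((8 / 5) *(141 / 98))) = 1225 / 282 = 4.34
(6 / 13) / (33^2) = 2 / 4719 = 0.00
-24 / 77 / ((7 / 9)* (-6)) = 36 / 539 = 0.07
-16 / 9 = -1.78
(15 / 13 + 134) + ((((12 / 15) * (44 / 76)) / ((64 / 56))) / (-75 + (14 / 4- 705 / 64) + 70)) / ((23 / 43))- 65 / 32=96879419083 / 728076960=133.06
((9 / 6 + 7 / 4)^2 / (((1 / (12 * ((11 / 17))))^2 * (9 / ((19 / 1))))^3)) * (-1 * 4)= -2102827147193344 / 24137569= -87118431.32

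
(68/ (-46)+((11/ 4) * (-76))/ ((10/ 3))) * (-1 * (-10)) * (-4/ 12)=14761/ 69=213.93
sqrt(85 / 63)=sqrt(595) / 21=1.16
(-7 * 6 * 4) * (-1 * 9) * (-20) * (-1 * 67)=2026080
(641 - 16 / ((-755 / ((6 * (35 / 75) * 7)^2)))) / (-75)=-12252539 / 1415625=-8.66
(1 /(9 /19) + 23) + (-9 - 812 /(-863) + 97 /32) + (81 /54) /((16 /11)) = 2623943 /124272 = 21.11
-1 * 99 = -99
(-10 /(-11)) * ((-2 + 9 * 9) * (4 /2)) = 1580 /11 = 143.64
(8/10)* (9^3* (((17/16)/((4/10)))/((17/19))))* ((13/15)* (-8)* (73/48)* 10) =-1460511/8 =-182563.88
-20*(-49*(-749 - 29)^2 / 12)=148294580 / 3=49431526.67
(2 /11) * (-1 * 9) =-18 /11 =-1.64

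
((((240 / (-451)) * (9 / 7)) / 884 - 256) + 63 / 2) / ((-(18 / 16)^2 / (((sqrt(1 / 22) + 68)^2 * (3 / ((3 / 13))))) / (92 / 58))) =1844516290304 * sqrt(22) / 81573723 + 23455099712041952 / 1386753291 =17019736.81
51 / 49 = 1.04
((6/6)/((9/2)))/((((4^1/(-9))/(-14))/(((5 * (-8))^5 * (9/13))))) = -496246153.85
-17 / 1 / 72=-17 / 72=-0.24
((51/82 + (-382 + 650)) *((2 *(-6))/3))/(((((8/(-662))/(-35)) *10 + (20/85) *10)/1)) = -455.99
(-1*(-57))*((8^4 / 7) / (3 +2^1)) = 233472 / 35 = 6670.63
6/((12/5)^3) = 125/288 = 0.43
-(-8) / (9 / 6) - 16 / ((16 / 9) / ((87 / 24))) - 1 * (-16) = -271 / 24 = -11.29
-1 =-1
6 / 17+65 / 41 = 1351 / 697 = 1.94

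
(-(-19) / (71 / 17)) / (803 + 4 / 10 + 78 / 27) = 14535 / 2576093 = 0.01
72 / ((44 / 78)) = 1404 / 11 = 127.64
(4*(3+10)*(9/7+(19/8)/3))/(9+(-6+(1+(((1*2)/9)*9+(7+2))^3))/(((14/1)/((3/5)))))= 22685/13824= 1.64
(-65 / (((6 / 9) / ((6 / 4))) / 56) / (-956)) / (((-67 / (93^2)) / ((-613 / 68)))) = 21711022515 / 2177768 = 9969.39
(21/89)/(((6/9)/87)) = 5481/178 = 30.79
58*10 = 580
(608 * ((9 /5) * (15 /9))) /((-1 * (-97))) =1824 /97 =18.80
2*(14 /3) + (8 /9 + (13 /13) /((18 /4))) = 94 /9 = 10.44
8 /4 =2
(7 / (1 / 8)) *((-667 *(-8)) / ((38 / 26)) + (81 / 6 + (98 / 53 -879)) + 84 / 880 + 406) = 9904496518 / 55385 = 178829.95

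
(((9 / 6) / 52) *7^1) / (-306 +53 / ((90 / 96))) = -315 / 389168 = -0.00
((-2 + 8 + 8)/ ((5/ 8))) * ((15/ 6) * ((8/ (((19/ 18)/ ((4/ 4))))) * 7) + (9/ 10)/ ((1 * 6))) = 1412796/ 475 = 2974.31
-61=-61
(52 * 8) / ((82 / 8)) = 1664 / 41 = 40.59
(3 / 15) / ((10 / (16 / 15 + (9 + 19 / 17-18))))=-869 / 6375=-0.14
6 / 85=0.07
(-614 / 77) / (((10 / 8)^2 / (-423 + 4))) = 2138.31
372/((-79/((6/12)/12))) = -31/158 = -0.20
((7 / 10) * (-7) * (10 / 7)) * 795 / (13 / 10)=-55650 / 13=-4280.77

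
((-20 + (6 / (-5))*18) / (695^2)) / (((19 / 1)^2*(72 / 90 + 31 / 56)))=-11648 / 66086997475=-0.00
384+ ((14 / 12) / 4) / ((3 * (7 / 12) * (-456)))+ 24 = 408.00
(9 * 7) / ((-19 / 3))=-189 / 19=-9.95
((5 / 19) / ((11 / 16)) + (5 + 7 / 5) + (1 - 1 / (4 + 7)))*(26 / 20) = 52247 / 5225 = 10.00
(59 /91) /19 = 59 /1729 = 0.03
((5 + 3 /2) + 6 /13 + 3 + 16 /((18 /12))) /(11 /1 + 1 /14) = 11263 /6045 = 1.86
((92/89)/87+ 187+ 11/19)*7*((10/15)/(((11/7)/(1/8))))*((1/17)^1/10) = 1988665/4854861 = 0.41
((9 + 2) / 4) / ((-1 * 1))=-11 / 4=-2.75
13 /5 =2.60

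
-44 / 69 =-0.64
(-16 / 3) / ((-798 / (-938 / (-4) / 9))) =268 / 1539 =0.17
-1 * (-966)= 966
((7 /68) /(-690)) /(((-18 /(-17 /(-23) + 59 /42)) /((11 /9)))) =22781 /1048943520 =0.00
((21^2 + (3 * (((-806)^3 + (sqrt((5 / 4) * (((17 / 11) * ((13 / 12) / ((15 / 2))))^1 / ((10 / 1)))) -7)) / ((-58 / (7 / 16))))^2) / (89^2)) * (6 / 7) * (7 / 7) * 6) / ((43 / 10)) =45598942528043809937361 / 6453080786944 -32987217249 * sqrt(12155) / 806635098368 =7066228365.09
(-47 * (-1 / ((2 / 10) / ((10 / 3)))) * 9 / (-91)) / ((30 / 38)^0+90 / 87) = -204450 / 5369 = -38.08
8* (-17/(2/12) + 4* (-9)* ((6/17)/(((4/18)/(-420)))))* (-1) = -3252048/17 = -191296.94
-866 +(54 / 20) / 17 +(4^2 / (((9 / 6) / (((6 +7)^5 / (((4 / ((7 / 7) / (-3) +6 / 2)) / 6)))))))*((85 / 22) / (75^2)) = 12641962631 / 1262250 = 10015.42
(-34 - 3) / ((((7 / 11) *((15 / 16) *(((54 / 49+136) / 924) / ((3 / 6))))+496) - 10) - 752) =3509968 / 25217029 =0.14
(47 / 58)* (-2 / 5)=-47 / 145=-0.32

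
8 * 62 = 496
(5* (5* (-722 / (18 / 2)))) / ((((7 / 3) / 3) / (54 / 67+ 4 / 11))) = -15559100 / 5159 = -3015.91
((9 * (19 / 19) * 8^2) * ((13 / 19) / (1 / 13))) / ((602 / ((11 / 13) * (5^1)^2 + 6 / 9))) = 1062048 / 5719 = 185.71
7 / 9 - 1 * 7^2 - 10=-524 / 9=-58.22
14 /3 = 4.67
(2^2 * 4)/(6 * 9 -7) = 16/47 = 0.34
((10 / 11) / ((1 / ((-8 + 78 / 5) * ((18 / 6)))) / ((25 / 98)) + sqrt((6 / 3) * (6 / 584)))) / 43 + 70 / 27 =4088999110 / 1364849541-812250 * sqrt(438) / 50549983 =2.66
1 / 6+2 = 13 / 6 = 2.17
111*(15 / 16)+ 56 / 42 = 5059 / 48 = 105.40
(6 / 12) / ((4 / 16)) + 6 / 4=7 / 2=3.50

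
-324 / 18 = -18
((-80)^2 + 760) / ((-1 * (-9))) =7160 / 9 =795.56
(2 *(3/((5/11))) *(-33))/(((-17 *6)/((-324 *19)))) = -2234628/85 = -26289.74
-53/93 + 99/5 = 8942/465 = 19.23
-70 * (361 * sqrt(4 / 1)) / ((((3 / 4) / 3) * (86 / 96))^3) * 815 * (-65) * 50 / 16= 59218842009600000 / 79507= 744825512339.79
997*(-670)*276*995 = -183443413800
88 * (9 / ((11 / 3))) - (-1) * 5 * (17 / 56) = 12181 / 56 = 217.52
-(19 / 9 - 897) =8054 / 9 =894.89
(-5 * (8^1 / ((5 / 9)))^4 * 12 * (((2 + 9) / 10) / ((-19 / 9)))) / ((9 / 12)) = 21284093952 / 11875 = 1792344.75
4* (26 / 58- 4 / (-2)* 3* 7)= 4924 / 29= 169.79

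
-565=-565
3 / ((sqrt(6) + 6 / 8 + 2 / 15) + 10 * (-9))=-962460 / 28568809 - 10800 * sqrt(6) / 28568809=-0.03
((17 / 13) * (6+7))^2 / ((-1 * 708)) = -289 / 708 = -0.41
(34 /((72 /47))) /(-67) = -799 /2412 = -0.33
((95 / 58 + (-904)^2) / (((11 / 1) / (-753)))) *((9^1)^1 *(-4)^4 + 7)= -82482277968009 / 638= -129282567347.98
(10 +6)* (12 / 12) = 16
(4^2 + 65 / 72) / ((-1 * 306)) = -1217 / 22032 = -0.06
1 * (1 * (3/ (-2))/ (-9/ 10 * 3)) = 5/ 9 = 0.56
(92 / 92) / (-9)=-1 / 9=-0.11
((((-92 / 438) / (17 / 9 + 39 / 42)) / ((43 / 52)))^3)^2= 1028164948912649621023632654336 / 1914776163918253560426998361035640625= 0.00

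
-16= -16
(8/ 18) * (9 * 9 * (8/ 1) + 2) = 2600/ 9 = 288.89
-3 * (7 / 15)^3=-343 / 1125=-0.30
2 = 2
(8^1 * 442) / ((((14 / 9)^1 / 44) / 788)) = 78814409.14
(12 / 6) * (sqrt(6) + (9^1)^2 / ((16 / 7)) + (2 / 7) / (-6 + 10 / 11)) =2 * sqrt(6) + 27739 / 392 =75.66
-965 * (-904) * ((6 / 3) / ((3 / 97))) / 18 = 84618920 / 27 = 3134034.07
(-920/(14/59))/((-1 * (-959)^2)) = 27140/6437767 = 0.00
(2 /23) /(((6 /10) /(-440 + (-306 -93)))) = -8390 /69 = -121.59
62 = 62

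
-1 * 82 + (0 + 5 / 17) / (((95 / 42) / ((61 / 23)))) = -606616 / 7429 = -81.66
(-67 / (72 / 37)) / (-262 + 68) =2479 / 13968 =0.18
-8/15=-0.53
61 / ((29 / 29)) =61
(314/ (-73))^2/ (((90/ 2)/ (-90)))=-197192/ 5329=-37.00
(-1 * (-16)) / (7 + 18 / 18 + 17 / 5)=80 / 57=1.40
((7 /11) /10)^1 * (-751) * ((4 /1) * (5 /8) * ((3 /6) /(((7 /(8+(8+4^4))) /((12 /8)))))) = -38301 /11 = -3481.91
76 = 76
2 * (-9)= -18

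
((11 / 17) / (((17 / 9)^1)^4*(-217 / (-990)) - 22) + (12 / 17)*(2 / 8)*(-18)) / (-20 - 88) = 63048829 / 2121166891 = 0.03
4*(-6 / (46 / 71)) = -852 / 23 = -37.04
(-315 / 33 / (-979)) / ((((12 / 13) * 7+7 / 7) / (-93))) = -0.12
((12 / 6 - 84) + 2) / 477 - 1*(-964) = 459748 / 477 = 963.83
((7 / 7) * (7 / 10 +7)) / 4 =77 / 40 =1.92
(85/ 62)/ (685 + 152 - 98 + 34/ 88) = 0.00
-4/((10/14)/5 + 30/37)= -1036/247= -4.19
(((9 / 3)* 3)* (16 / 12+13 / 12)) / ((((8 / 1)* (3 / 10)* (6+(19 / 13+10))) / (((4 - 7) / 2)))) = -5655 / 7264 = -0.78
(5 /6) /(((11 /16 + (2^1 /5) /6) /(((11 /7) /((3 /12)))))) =8800 /1267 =6.95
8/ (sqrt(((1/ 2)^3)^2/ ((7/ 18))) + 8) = 14336/ 14327 - 96 * sqrt(14)/ 14327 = 0.98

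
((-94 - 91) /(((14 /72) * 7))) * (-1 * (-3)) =-19980 /49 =-407.76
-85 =-85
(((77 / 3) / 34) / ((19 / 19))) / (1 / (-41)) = -3157 / 102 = -30.95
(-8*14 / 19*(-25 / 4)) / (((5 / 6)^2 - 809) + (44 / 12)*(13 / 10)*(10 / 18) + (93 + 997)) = 10800 / 83353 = 0.13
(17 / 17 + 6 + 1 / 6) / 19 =43 / 114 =0.38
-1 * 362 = -362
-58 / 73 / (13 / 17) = -986 / 949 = -1.04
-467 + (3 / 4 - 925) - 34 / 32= -22277 / 16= -1392.31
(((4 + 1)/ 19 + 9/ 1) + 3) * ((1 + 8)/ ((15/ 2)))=1398/ 95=14.72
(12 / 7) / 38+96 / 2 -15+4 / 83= 365317 / 11039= 33.09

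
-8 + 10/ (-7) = -66/ 7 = -9.43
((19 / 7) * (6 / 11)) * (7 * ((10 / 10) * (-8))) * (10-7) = -248.73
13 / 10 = 1.30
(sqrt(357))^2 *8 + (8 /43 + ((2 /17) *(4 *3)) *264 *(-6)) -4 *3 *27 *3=-257348 /731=-352.05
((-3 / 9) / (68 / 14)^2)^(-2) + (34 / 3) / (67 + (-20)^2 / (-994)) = 5009.34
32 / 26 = 16 / 13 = 1.23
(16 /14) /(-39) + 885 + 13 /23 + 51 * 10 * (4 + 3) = 27976310 /6279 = 4455.54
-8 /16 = -1 /2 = -0.50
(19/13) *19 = 361/13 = 27.77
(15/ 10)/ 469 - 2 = -2.00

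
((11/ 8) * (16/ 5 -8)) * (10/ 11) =-6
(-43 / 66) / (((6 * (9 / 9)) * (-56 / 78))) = 0.15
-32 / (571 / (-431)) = 13792 / 571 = 24.15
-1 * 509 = -509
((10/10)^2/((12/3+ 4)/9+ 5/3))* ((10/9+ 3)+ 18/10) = 266/115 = 2.31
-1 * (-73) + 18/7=75.57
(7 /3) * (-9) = -21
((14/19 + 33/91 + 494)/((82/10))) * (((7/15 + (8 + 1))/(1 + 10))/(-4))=-12.99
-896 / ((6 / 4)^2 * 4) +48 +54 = 22 / 9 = 2.44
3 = 3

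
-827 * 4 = -3308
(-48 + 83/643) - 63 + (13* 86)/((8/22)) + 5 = 3817657/1286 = 2968.63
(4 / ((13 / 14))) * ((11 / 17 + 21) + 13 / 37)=774872 / 8177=94.76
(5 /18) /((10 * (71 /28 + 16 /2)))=0.00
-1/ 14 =-0.07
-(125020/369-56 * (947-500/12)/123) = 27076/369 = 73.38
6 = 6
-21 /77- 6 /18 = -20 /33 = -0.61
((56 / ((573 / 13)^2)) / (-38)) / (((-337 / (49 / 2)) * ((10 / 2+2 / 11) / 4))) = 5101096 / 119830563459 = 0.00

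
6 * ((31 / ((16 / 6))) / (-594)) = -31 / 264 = -0.12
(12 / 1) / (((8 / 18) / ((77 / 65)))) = 2079 / 65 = 31.98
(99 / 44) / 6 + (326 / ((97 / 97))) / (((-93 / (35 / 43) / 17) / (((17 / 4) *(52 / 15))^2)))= -15157362167 / 1439640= -10528.58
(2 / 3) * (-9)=-6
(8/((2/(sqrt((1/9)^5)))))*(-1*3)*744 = -992/27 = -36.74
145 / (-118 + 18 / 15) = -725 / 584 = -1.24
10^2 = 100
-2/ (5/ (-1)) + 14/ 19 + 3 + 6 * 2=1533/ 95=16.14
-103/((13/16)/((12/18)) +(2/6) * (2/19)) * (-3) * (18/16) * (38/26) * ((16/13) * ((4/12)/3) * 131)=2805680448/386503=7259.14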